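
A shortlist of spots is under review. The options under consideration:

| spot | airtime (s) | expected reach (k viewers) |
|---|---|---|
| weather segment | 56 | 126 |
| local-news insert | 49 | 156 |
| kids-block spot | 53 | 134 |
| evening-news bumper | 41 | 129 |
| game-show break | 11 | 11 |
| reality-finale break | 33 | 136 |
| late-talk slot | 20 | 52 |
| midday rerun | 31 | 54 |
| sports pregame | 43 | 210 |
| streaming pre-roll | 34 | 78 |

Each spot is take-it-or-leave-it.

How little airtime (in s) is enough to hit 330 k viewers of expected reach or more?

76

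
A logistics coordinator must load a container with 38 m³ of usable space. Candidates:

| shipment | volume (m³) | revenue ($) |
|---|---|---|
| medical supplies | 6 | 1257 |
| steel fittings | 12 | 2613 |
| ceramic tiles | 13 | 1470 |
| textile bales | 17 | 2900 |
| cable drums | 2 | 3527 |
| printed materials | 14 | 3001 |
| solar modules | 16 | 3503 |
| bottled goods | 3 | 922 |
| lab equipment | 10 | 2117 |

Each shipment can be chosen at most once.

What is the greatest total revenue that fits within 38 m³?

Filling by ratio: steel fittings + cable drums + solar modules + bottled goods for 10565, with 5 m³ left unused.
The 12 m³ tied up in steel fittings is better spent on medical supplies + lab equipment — total rises to 11326 (37 m³).
The closest alternative, medical supplies + steel fittings + cable drums + printed materials + bottled goods, reaches only 11320.

11326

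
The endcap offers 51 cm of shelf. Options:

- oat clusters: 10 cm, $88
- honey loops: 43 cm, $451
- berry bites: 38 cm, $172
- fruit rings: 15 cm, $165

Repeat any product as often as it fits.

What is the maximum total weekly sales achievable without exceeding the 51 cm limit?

Ranking by ratio (weekly sales/cm): fruit rings 11.00, honey loops 10.49, oat clusters 8.80, berry bites 4.53.
A density-first pass picks 3×fruit rings — 495 at 45 cm.
Dropping fruit rings frees 15 cm; slotting in 2×oat clusters (20 cm) lifts the total to 506 at 50 cm.
That's the maximum — no swap from here does better than 506.

506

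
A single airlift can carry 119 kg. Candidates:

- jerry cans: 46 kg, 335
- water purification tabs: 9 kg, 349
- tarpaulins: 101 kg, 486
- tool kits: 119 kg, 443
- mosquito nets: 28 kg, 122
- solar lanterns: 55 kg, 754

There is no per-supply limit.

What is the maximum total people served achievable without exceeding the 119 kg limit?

The ratio ordering already packs tightly: 13×water purification tabs, 117 kg, 4537.

4537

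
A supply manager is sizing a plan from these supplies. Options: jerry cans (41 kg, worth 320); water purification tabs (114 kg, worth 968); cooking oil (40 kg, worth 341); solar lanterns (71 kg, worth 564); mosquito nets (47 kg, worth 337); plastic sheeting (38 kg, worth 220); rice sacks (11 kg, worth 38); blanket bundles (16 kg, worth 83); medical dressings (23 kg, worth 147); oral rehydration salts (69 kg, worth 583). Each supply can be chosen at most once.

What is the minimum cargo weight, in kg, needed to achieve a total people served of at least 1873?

Need the lightest bundle worth ≥ 1873.
Taking water purification tabs + cooking oil + oral rehydration salts gives 1892 (≥ 1873) for 223 kg.
Below 223 kg the best achievable stays under 1873.

223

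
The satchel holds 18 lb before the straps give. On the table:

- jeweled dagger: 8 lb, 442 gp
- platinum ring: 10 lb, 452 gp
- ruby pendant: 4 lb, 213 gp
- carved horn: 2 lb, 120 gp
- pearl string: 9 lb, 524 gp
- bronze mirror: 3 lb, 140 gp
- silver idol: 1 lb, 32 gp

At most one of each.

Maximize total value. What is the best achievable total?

998

A density-first pass picks ruby pendant + carved horn + pearl string + bronze mirror — 997 at 18 lb.
A better packing is jeweled dagger + pearl string + silver idol: 18 lb, total 998.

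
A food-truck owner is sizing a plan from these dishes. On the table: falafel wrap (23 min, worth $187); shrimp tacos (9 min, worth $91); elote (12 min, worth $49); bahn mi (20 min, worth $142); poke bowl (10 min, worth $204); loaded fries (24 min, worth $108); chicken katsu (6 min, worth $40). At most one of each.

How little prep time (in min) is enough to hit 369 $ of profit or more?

33

Minimise min subject to total profit ≥ 369.
falafel wrap + poke bowl reaches 391 using 33 min.
Below 33 min the best achievable stays under 369.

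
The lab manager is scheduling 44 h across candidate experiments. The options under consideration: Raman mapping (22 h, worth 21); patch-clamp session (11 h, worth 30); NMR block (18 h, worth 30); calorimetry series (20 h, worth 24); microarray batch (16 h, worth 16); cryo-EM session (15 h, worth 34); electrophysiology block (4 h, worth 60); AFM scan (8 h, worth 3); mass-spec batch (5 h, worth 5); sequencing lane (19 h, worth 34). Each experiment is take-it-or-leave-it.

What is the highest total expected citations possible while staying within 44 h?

133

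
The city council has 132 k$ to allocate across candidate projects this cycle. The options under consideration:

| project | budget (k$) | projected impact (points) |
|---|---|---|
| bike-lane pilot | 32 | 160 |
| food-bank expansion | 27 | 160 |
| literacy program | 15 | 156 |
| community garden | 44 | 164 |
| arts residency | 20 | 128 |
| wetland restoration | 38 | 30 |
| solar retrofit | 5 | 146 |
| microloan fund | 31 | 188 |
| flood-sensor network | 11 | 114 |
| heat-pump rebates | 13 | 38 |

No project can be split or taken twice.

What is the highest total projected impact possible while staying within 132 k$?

Greedy by ratio would take food-bank expansion + literacy program + arts residency + solar retrofit + microloan fund + flood-sensor network + heat-pump rebates: 122 k$ used, total 930.
Dropping flood-sensor network and heat-pump rebates frees 24 k$; slotting in bike-lane pilot (32 k$) lifts the total to 938 at 130 k$.
The closest alternative, bike-lane pilot + literacy program + arts residency + solar retrofit + microloan fund + flood-sensor network + heat-pump rebates, reaches only 930.

938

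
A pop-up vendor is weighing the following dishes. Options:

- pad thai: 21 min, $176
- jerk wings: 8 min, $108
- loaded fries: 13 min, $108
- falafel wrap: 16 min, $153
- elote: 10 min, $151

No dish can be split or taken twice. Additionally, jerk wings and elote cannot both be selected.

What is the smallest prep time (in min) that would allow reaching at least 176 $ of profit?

Look for the lowest-prep combination reaching 176.
pad thai: 176 profit at 21 min.
Any bundle with less than 21 min falls short of 176.

21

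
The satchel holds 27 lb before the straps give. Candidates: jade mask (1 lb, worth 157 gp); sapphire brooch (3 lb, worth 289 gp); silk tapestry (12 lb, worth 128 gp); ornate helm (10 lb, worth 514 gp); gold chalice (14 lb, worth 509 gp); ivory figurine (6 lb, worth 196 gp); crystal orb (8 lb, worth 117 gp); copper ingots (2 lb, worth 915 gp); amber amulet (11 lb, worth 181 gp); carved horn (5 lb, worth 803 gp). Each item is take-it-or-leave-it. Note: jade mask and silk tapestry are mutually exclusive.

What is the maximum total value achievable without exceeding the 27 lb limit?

2874

Taking jade mask + sapphire brooch + ornate helm + ivory figurine + copper ingots + carved horn: 27 lb used, 2874 in value.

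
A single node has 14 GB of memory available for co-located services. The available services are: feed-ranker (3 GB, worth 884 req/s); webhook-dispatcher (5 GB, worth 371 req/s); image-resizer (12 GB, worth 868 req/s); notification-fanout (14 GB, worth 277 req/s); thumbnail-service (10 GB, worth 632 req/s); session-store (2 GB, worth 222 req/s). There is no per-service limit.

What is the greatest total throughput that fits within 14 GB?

3758

4×feed-ranker + session-store uses 14 of the 14 GB and totals 3758.
Every other selection either busts 14 GB or fails to beat 3758.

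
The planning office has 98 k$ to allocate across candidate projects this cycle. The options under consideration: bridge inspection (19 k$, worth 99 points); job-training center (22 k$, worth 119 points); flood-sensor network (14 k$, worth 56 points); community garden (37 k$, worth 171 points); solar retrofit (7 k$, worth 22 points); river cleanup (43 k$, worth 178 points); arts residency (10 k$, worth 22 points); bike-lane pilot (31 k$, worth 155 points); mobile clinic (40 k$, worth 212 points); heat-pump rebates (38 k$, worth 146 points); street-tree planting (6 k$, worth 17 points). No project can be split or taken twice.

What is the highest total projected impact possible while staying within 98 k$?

488

A density-first pass picks bridge inspection + job-training center + flood-sensor network + mobile clinic — 486 at 95 k$.
Dropping job-training center and flood-sensor network frees 36 k$; slotting in solar retrofit + bike-lane pilot (38 k$) lifts the total to 488 at 97 k$.
No other feasible combination exceeds 488.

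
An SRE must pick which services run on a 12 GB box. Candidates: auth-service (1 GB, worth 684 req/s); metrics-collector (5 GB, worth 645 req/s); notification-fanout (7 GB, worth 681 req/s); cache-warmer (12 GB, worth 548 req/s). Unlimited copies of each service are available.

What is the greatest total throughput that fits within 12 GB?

12×auth-service uses 12 of the 12 GB and totals 8208.

8208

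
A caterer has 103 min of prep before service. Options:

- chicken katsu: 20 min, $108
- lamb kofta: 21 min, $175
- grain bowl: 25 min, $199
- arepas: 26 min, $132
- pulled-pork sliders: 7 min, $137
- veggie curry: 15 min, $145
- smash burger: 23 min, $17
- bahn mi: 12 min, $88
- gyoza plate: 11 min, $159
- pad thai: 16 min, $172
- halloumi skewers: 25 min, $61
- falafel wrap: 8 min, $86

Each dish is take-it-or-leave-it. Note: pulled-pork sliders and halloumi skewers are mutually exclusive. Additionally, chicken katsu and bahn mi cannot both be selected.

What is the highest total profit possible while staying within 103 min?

1073

Taking lamb kofta + grain bowl + pulled-pork sliders + veggie curry + gyoza plate + pad thai + falafel wrap: 103 min used, 1073 in profit.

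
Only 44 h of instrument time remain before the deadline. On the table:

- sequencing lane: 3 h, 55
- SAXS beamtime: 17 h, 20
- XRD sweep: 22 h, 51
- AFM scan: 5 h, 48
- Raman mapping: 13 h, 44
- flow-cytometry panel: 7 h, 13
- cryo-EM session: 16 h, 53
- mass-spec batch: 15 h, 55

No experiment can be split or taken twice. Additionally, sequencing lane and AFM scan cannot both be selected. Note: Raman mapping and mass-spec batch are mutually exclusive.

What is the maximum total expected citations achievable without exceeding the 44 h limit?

Best packing: sequencing lane + flow-cytometry panel + cryo-EM session + mass-spec batch — 41 h, 176 total.
Runner-up AFM scan + flow-cytometry panel + cryo-EM session + mass-spec batch tops out at 169.

176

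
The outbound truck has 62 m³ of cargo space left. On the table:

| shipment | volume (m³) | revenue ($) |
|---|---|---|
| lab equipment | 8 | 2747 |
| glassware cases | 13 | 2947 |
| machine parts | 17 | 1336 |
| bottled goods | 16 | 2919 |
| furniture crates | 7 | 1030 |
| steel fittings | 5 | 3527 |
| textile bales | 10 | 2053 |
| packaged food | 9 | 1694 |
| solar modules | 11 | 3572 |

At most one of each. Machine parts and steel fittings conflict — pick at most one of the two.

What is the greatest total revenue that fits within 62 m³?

The ratio heuristic lands on lab equipment + glassware cases + steel fittings + textile bales + packaged food + solar modules (16540) but leaves 6 m³ idle.
The 10 m³ tied up in textile bales is better spent on bottled goods — total rises to 17406 (62 m³).
The closest alternative, lab equipment + glassware cases + bottled goods + furniture crates + steel fittings + solar modules, reaches only 16742.

17406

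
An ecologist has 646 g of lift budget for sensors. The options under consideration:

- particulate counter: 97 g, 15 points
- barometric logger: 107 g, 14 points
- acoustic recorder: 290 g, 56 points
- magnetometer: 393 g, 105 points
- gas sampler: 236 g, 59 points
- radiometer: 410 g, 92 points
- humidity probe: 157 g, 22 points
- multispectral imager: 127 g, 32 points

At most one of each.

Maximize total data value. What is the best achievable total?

By data value per g: magnetometer 0.27, multispectral imager 0.25, gas sampler 0.25, radiometer 0.22 lead.
Taking the top-ratio sensors first gives particulate counter + magnetometer + multispectral imager for 152 (617 g).
Replace particulate counter and multispectral imager with gas sampler: the trade gains 12 net, giving 164 at 629 g.

164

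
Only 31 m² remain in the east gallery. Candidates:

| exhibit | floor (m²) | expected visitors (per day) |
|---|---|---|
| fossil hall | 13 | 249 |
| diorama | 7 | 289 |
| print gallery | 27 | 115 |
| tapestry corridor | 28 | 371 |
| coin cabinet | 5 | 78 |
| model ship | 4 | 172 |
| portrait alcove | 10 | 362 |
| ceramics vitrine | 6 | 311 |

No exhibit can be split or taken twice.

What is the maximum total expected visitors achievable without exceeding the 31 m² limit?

Ranking by ratio (expected visitors/m²): ceramics vitrine 51.83, model ship 43.00, diorama 41.29.
Best packing: diorama + model ship + portrait alcove + ceramics vitrine — 27 m², 1134 total.
The spare 4 m² is too small for any remaining exhibit, and no exchange beats 1134.

1134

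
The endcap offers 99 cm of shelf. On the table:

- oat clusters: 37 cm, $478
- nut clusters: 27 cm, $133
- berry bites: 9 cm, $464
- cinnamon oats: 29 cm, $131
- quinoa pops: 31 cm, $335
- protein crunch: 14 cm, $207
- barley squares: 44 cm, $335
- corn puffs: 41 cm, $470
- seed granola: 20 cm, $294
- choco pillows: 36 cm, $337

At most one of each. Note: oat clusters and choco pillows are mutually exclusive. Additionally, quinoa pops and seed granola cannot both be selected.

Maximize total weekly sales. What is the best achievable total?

1484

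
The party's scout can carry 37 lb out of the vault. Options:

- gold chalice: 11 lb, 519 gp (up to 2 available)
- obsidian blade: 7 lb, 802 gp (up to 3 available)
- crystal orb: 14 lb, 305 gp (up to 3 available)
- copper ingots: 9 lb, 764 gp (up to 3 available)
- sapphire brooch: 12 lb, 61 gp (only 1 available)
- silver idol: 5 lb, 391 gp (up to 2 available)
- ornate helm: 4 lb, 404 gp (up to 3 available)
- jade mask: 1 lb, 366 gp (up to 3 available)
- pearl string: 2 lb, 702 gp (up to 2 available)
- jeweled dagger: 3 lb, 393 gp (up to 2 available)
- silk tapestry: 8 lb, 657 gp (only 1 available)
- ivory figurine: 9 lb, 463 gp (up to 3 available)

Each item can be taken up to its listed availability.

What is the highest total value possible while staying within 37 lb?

5732

The ratio heuristic lands on 3×obsidian blade + 3×jade mask + 2×pearl string + 2×jeweled dagger (5694) but leaves 3 lb idle.
Replace jade mask with ornate helm: the trade gains 38 net, giving 5732 at 37 lb.
Nothing else within 37 lb beats 5732.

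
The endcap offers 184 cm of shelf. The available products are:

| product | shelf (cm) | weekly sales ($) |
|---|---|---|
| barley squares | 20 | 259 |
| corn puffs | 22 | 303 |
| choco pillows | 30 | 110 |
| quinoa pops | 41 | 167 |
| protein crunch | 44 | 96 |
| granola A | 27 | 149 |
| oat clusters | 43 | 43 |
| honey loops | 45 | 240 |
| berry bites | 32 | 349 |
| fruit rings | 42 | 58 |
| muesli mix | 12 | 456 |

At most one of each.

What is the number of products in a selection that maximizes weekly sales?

The maximum weekly sales within 184 cm is 1793.
For example barley squares + corn puffs + choco pillows + quinoa pops + granola A + berry bites + muesli mix achieves it, using 184 cm.
Any selection reaching 1793 contains exactly 7 products.

7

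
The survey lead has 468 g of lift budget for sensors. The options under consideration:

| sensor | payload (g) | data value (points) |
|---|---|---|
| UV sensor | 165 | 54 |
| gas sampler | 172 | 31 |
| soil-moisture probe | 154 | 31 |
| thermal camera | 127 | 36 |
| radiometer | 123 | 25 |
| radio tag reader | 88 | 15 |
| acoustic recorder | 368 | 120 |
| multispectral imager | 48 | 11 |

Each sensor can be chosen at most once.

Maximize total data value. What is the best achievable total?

135

Density check — UV sensor 0.33, acoustic recorder 0.33, thermal camera 0.28, multispectral imager 0.23 are the best per g.
Filling by ratio: UV sensor + thermal camera + radiometer + multispectral imager for 126, with 5 g left unused.
Reworking the packing: radio tag reader + acoustic recorder uses 456 g and improves the total to 135.
That's the maximum — no swap from here does better than 135.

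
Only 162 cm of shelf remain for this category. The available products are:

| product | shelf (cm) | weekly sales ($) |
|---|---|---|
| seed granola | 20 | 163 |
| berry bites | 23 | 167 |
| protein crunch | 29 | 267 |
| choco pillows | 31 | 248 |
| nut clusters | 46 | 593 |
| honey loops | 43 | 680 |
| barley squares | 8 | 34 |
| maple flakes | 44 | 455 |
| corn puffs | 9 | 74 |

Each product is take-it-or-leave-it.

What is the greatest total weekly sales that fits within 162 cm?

Ranking by ratio (weekly sales/cm): honey loops 15.81, nut clusters 12.89, maple flakes 10.34.
Best packing: protein crunch + nut clusters + honey loops + maple flakes — 162 cm, 1995 total.
Runner-up seed granola + nut clusters + honey loops + maple flakes + corn puffs tops out at 1965.

1995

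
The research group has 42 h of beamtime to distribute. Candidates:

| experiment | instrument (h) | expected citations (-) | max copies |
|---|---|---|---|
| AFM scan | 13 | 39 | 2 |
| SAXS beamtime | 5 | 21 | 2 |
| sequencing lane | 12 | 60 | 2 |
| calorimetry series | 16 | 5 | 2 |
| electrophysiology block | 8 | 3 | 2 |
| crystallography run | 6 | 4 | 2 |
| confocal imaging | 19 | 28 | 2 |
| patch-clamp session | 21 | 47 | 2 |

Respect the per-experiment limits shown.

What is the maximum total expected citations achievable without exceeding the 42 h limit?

180

Taking the top-ratio experiments first gives 2×SAXS beamtime + 2×sequencing lane + crystallography run for 166 (40 h).
Dropping SAXS beamtime and crystallography run frees 11 h; slotting in AFM scan (13 h) lifts the total to 180 at 42 h.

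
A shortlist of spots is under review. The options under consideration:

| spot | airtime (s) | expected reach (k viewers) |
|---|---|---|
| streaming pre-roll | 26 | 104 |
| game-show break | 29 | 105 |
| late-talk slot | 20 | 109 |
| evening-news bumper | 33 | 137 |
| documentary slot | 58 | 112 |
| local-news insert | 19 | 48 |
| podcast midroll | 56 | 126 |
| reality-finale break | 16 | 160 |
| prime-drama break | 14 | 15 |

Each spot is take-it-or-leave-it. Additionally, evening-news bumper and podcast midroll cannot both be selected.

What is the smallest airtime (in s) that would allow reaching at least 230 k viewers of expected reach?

36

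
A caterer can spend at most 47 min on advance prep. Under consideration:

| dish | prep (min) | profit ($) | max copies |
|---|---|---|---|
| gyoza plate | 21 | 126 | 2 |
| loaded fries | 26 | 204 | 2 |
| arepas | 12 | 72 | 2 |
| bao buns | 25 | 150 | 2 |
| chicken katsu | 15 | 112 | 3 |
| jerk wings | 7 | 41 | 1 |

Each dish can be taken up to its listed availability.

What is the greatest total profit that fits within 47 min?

336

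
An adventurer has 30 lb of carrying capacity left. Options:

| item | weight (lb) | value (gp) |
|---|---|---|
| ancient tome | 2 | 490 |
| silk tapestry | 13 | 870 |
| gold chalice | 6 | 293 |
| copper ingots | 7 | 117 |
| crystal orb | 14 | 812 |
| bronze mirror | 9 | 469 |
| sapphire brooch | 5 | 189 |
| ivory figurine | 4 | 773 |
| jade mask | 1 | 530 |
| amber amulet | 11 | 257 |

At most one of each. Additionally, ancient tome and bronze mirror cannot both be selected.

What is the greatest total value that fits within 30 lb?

2956

Ancient tome + silk tapestry + gold chalice + ivory figurine + jade mask uses 26 of the 30 lb and totals 2956.
The closest alternative, ancient tome + gold chalice + crystal orb + ivory figurine + jade mask, reaches only 2898.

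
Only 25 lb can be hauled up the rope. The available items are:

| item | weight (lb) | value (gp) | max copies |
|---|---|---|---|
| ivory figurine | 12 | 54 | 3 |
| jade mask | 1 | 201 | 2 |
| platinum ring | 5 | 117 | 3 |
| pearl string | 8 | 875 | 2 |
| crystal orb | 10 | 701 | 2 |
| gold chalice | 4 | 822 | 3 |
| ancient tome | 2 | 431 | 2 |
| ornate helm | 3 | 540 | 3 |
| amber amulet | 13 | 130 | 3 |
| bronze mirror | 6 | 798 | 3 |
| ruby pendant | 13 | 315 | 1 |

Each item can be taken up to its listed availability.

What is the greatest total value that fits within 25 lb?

4948

Taking the top-ratio items first gives 2×jade mask + 3×gold chalice + 2×ancient tome + 2×ornate helm for 4810 (24 lb).
The 2 lb tied up in 2×jade mask is better spent on ornate helm — total rises to 4948 (25 lb).
Every other selection either busts 25 lb or exceeds an availability limit or fails to beat 4948.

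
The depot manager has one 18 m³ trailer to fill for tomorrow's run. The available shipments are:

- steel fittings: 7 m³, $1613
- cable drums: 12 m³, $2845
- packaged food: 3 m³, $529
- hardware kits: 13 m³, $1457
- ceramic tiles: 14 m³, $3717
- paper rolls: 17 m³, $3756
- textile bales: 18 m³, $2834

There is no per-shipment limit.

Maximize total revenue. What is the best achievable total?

Taking packaged food + ceramic tiles: 17 m³ used, 4246 in revenue.
The spare 1 m³ is too small for any remaining shipment, and no exchange beats 4246.

4246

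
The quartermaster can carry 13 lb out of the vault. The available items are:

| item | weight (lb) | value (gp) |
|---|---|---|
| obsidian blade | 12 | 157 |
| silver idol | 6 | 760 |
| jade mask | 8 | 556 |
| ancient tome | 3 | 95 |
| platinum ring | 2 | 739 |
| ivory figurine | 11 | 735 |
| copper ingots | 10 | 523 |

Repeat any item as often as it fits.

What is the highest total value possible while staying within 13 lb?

4434

Taking 6×platinum ring: 12 lb used, 4434 in value.
No other feasible combination exceeds 4434.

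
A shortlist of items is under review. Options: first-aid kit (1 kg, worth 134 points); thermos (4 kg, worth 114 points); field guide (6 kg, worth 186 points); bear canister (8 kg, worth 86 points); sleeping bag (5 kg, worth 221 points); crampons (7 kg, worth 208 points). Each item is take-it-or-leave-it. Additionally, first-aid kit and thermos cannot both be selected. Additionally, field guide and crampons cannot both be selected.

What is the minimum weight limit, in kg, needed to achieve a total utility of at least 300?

Look for the lowest-weight combination reaching 300.
first-aid kit + sleeping bag: 355 utility at 6 kg.
Any bundle with less than 6 kg falls short of 300.

6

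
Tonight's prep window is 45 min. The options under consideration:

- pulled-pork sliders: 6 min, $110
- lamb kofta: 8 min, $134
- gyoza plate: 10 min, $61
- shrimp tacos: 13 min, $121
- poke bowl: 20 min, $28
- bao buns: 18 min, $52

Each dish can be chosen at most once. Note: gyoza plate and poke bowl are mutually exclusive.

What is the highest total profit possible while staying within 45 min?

Ranking by ratio (profit/min): pulled-pork sliders 18.33, lamb kofta 16.75, shrimp tacos 9.31, gyoza plate 6.10.
Taking pulled-pork sliders + lamb kofta + gyoza plate + shrimp tacos: 37 min used, 426 in profit.

426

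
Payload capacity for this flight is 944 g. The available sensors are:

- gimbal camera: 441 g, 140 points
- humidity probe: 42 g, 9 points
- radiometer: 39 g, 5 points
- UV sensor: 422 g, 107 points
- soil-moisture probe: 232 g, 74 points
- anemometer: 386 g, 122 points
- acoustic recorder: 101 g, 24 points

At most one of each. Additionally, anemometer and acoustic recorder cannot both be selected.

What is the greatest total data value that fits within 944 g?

Filling by ratio: gimbal camera + humidity probe + radiometer + soil-moisture probe + acoustic recorder for 252, with 89 g left unused.
Replace soil-moisture probe and acoustic recorder with anemometer: the trade gains 24 net, giving 276 at 908 g.
Nothing else feasible within 944 g beats 276.

276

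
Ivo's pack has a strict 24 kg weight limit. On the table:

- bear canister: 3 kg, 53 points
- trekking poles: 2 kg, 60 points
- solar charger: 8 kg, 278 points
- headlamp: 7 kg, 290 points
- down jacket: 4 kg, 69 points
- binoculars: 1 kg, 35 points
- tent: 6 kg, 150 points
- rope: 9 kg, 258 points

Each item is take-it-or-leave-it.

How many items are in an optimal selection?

Optimal total is 826.
For example solar charger + headlamp + rope achieves it, using 24 kg.
Every optimal selection uses 3 items.

3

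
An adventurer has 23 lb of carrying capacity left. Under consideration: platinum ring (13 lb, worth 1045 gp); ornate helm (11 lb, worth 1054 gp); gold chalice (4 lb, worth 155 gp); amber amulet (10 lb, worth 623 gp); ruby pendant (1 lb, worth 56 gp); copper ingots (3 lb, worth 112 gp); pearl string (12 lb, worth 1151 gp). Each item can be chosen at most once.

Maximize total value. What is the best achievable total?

Best packing: ornate helm + pearl string — 23 lb, 2205 total.
Nothing else within 23 lb beats 2205.

2205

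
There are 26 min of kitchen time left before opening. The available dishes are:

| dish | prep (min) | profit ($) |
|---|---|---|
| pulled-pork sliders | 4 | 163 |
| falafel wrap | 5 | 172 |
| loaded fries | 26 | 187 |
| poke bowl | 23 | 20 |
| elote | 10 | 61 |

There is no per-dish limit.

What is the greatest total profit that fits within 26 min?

996

Greedy by ratio would take 6×pulled-pork sliders: 24 min used, total 978.
Dropping 2×pulled-pork sliders frees 8 min; slotting in 2×falafel wrap (10 min) lifts the total to 996 at 26 min.
Every other selection either busts 26 min or fails to beat 996.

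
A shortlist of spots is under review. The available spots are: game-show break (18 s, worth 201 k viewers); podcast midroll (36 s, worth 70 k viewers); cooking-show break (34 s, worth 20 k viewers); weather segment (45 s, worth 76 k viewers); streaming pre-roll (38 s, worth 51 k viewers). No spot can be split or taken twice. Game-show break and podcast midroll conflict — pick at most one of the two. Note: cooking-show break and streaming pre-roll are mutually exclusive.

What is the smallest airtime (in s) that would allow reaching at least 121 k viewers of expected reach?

Need the lightest bundle worth ≥ 121.
game-show break: 201 expected reach at 18 s.
Below 18 s the best achievable stays under 121.

18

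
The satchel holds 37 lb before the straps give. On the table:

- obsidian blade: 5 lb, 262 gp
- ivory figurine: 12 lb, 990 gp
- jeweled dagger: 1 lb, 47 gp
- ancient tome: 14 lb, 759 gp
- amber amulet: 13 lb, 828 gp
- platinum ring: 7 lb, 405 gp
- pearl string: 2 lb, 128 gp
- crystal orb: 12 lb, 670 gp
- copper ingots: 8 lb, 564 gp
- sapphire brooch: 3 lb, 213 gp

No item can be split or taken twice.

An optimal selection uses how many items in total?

The maximum value within 37 lb is 2642.
For example ivory figurine + jeweled dagger + amber amulet + copper ingots + sapphire brooch achieves it, using 37 lb.
Any selection reaching 2642 contains exactly 5 items.

5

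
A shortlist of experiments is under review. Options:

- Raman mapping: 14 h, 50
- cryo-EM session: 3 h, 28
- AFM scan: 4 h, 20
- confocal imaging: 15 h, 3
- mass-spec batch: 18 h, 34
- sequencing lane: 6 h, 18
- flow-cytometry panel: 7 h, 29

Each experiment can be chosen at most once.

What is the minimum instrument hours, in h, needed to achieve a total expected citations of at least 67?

14

Need the lightest bundle worth ≥ 67.
Taking cryo-EM session + AFM scan + flow-cytometry panel gives 77 (≥ 67) for 14 h.
Any bundle with less than 14 h falls short of 67.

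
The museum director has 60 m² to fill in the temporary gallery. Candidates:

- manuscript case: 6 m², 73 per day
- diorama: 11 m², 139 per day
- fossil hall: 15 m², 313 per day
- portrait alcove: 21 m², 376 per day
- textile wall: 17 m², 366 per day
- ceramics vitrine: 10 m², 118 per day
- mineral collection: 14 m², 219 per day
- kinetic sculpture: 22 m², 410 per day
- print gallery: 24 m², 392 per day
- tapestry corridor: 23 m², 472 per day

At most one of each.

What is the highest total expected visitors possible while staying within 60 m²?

1195

Density check — textile wall 21.53, fossil hall 20.87, tapestry corridor 20.52 are the best per m².
Filling by ratio: fossil hall + textile wall + tapestry corridor for 1151, with 5 m² left unused.
Replace textile wall with kinetic sculpture: the trade gains 44 net, giving 1195 at 60 m².
Runner-up manuscript case + fossil hall + textile wall + kinetic sculpture tops out at 1162.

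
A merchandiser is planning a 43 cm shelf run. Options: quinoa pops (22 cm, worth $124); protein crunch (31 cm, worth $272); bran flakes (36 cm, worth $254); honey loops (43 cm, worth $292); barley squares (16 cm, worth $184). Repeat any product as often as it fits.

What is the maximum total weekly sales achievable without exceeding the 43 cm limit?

Taking 2×barley squares: 32 cm used, 368 in weekly sales.
That's the maximum — no swap from here does better than 368.

368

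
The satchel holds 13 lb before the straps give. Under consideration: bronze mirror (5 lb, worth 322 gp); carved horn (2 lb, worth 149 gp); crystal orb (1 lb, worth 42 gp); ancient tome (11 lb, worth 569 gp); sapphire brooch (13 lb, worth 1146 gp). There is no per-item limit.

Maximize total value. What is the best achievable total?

1146

Taking sapphire brooch: 13 lb used, 1146 in value.
That's the maximum — no swap from here does better than 1146.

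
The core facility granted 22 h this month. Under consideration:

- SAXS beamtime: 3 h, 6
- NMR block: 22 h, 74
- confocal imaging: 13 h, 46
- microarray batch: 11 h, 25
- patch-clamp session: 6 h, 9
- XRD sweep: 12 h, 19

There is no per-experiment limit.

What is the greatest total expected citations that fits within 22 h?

74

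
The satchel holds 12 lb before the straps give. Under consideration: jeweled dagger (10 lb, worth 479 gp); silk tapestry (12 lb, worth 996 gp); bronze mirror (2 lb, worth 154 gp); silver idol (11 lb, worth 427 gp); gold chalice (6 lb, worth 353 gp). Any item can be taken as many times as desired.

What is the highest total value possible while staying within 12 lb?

996

Best packing: silk tapestry — 12 lb, 996 total.
That's the maximum — no swap from here does better than 996.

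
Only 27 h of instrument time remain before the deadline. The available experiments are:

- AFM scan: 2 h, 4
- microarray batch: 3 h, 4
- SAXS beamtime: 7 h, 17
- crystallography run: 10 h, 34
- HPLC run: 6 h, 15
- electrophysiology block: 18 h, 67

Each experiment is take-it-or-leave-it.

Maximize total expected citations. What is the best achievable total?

Greedy by ratio would take AFM scan + HPLC run + electrophysiology block: 26 h used, total 86.
The 6 h tied up in HPLC run is better spent on SAXS beamtime — total rises to 88 (27 h).
The closest alternative, AFM scan + HPLC run + electrophysiology block, reaches only 86.

88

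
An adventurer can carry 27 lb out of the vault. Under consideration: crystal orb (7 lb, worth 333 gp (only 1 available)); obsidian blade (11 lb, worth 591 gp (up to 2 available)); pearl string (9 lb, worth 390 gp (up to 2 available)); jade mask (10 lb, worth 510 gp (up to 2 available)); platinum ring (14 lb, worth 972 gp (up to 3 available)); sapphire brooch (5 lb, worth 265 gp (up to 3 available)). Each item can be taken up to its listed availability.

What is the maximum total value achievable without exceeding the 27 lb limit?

Ranking by ratio (value/lb): platinum ring 69.43, obsidian blade 53.73, sapphire brooch 53.00, jade mask 51.00.
A density-first pass picks obsidian blade + platinum ring — 1563 at 25 lb.
Dropping obsidian blade frees 11 lb; slotting in crystal orb + sapphire brooch (12 lb) lifts the total to 1570 at 26 lb.

1570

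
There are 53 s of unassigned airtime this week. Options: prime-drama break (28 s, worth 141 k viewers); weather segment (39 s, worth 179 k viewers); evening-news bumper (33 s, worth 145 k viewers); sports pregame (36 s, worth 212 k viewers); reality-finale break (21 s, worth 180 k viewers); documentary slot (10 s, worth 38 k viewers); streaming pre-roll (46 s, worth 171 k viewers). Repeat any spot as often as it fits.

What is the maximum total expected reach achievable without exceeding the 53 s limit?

By expected reach per s: reality-finale break 8.57, sports pregame 5.89, prime-drama break 5.04, weather segment 4.59 lead.
Best packing: 2×reality-finale break + documentary slot — 52 s, 398 total.
That's the maximum — no swap from here does better than 398.

398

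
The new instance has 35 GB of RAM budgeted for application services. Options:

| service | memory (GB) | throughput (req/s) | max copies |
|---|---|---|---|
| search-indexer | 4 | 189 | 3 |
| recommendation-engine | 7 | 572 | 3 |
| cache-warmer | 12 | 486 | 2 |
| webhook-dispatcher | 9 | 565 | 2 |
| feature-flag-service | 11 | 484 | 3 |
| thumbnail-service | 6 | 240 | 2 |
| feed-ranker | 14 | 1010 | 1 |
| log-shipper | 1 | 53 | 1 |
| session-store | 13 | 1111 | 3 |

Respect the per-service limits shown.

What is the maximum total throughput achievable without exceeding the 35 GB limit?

Taking the top-ratio services first gives recommendation-engine + log-shipper + 2×session-store for 2847 (34 GB).
Dropping session-store frees 13 GB; slotting in 2×recommendation-engine (14 GB) lifts the total to 2880 at 35 GB.

2880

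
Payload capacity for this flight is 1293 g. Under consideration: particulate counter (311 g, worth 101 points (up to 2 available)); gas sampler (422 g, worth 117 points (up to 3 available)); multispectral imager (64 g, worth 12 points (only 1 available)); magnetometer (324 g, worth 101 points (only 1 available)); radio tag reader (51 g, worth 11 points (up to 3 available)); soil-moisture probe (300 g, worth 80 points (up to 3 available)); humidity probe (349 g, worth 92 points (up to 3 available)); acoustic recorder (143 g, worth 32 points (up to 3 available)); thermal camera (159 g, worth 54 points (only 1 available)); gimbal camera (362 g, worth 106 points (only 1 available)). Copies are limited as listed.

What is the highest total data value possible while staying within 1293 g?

394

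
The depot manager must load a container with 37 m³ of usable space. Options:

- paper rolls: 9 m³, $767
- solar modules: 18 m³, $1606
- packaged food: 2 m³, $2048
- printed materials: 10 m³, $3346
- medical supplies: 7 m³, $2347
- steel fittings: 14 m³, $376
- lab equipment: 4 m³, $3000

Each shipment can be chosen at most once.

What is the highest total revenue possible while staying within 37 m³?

Density check — packaged food 1024.00, lab equipment 750.00, medical supplies 335.29, printed materials 334.60 are the best per m³.
Best packing: paper rolls + packaged food + printed materials + medical supplies + lab equipment — 32 m³, 11508 total.

11508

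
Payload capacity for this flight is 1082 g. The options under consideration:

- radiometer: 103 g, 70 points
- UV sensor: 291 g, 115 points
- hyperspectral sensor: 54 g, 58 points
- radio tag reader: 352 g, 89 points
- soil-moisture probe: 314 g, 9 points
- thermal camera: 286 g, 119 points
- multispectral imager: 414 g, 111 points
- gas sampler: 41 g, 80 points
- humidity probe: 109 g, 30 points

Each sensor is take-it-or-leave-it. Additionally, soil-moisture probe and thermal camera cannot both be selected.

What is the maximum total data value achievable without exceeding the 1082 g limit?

Taking the top-ratio sensors first gives radiometer + UV sensor + hyperspectral sensor + thermal camera + gas sampler + humidity probe for 472 (884 g).
Dropping hyperspectral sensor and humidity probe frees 163 g; slotting in radio tag reader (352 g) lifts the total to 473 at 1073 g.
That's the maximum — no feasible swap from here does better than 473.

473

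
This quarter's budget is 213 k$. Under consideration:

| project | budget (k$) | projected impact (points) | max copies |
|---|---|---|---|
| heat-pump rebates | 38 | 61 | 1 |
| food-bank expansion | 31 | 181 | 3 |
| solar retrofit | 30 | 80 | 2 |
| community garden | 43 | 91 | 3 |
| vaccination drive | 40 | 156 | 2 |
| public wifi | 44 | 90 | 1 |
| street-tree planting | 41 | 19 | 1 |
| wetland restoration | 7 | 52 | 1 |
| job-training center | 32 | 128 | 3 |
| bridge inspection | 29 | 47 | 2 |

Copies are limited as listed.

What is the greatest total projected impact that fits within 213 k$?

1035

Greedy by ratio would take 3×food-bank expansion + wetland restoration + 3×job-training center: 196 k$ used, total 979.
Replace 2×job-training center with 2×vaccination drive: the trade gains 56 net, giving 1035 at 212 k$.
No other feasible combination exceeds 1035.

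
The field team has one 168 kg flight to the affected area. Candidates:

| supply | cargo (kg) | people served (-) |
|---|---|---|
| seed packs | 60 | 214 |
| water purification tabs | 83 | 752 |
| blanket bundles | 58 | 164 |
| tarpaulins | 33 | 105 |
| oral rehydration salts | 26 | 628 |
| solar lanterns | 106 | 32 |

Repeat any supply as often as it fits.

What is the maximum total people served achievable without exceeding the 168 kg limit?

3768

Density check — oral rehydration salts 24.15, water purification tabs 9.06, seed packs 3.57, tarpaulins 3.18 are the best per kg.
The ratio ordering already packs tightly: 6×oral rehydration salts, 156 kg, 3768.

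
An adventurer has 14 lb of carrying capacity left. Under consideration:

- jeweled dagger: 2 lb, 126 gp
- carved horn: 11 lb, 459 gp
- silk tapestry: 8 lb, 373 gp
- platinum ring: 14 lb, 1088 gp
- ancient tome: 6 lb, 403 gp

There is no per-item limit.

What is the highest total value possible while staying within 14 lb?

Density check — platinum ring 77.71, ancient tome 67.17, jeweled dagger 63.00, silk tapestry 46.62 are the best per lb.
Best packing: platinum ring — 14 lb, 1088 total.
Nothing else within 14 lb beats 1088.

1088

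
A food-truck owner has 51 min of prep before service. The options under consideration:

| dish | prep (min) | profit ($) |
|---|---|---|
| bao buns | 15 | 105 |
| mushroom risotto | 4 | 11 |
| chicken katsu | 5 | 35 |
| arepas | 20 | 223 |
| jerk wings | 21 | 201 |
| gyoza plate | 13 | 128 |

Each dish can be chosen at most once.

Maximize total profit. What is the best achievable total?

470

Taking the top-ratio dishes first gives bao buns + arepas + gyoza plate for 456 (48 min).
But mushroom risotto + chicken katsu + arepas + jerk wings fits in 50 min and reaches 470.
That's the maximum — no swap from here does better than 470.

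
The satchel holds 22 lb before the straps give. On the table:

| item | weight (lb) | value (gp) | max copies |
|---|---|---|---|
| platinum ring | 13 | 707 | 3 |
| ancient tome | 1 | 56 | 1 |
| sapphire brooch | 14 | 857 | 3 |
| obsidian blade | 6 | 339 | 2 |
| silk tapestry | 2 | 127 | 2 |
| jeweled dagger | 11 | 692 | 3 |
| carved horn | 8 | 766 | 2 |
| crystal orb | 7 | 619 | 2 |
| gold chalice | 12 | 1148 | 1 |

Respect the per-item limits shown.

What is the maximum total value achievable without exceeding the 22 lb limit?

2041

By value per lb: carved horn 95.75, gold chalice 95.67, crystal orb 88.43, silk tapestry 63.50 lead.
A density-first pass picks ancient tome + 2×silk tapestry + 2×carved horn — 1842 at 21 lb.
The 11 lb tied up in ancient tome and silk tapestry and carved horn is better spent on gold chalice — total rises to 2041 (22 lb).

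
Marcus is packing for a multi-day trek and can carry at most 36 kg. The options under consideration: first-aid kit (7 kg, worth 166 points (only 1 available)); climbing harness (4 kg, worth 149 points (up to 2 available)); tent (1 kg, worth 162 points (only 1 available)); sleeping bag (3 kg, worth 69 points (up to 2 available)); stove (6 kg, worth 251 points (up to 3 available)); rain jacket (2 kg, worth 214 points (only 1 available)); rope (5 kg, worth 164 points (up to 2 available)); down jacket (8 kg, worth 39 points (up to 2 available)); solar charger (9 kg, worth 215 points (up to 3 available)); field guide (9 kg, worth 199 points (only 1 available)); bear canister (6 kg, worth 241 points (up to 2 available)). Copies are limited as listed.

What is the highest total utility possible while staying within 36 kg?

1683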